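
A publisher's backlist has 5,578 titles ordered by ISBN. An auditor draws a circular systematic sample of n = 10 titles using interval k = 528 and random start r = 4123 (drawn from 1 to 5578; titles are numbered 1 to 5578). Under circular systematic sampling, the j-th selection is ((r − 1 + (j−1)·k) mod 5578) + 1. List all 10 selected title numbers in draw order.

4123, 4651, 5179, 129, 657, 1185, 1713, 2241, 2769, 3297

Selection 1: 4123
Selection 2: 4123 + 528 = 4651
Selection 3: 4651 + 528 = 5179
Selection 4: 5179 + 528 = 5707 → 5707 − 5578 = 129
Selection 5: 129 + 528 = 657
Selection 6: 657 + 528 = 1185
Selection 7: 1185 + 528 = 1713
Selection 8: 1713 + 528 = 2241
Selection 9: 2241 + 528 = 2769
Selection 10: 2769 + 528 = 3297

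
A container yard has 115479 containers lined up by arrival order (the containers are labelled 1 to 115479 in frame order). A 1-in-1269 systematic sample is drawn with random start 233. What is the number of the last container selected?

114443

k = 1269
91st selection = r + (91−1)·k = 233 + 90×1269 = 233 + 114210 = 114443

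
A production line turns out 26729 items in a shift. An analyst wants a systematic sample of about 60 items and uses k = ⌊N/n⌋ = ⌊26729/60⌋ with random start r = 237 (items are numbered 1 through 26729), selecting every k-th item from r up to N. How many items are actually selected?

k = ⌊26729/60⌋ = 445
Achieved size = ⌊(26729 − 237)/445⌋ + 1 = ⌊26492/445⌋ + 1 = 59 + 1 = 60
(last selection: 237 + 59×445 = 26492 ≤ 26729; next would be 26937 > 26729)

60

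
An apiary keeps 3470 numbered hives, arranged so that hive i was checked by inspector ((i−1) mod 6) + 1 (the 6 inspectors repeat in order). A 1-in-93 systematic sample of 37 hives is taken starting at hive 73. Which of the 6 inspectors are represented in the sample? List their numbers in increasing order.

Consecutive selections differ by k = 93, so their inspector numbers differ by 93 mod 6 = 3.
gcd(93, 6) = 3, so the sample visits 6/3 = 2 distinct residues mod 6.
Start 73 is inspector 1; the inspectors hit are 1, 4.

1, 4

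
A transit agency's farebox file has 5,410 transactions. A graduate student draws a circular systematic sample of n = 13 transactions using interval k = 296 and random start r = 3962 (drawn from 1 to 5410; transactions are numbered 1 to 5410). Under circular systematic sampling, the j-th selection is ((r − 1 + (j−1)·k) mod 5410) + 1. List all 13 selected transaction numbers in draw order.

Selection 1: 3962
Selection 2: 3962 + 296 = 4258
Selection 3: 4258 + 296 = 4554
Selection 4: 4554 + 296 = 4850
Selection 5: 4850 + 296 = 5146
Selection 6: 5146 + 296 = 5442 → 5442 − 5410 = 32
Selection 7: 32 + 296 = 328
Selection 8: 328 + 296 = 624
Selection 9: 624 + 296 = 920
Selection 10: 920 + 296 = 1216
Selection 11: 1216 + 296 = 1512
Selection 12: 1512 + 296 = 1808
Selection 13: 1808 + 296 = 2104

3962, 4258, 4554, 4850, 5146, 32, 328, 624, 920, 1216, 1512, 1808, 2104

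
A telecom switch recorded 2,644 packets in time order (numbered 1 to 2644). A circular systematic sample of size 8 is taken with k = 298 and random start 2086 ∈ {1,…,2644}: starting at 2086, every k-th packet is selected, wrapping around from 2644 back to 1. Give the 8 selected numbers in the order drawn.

2086, 2384, 38, 336, 634, 932, 1230, 1528

Selection 1: 2086
Selection 2: 2086 + 298 = 2384
Selection 3: 2384 + 298 = 2682 → 2682 − 2644 = 38
Selection 4: 38 + 298 = 336
Selection 5: 336 + 298 = 634
Selection 6: 634 + 298 = 932
Selection 7: 932 + 298 = 1230
Selection 8: 1230 + 298 = 1528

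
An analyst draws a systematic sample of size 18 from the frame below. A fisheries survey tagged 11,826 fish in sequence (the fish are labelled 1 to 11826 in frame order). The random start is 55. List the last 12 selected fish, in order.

3997, 4654, 5311, 5968, 6625, 7282, 7939, 8596, 9253, 9910, 10567, 11224

k = N/n = 11826/18 = 657
7th selection = 55 + 6×657 = 3997
8th: 3997 + 657 = 4654
9th: 4654 + 657 = 5311
10th: 5311 + 657 = 5968
11th: 5968 + 657 = 6625
12th: 6625 + 657 = 7282
13th: 7282 + 657 = 7939
14th: 7939 + 657 = 8596
15th: 8596 + 657 = 9253
16th: 9253 + 657 = 9910
17th: 9910 + 657 = 10567
18th: 10567 + 657 = 11224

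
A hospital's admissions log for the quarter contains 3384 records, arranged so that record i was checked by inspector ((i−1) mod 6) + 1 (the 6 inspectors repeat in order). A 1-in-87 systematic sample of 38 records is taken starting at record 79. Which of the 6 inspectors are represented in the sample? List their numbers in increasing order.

1, 4

Consecutive selections differ by k = 87, so their inspector numbers differ by 87 mod 6 = 3.
gcd(87, 6) = 3, so the sample visits 6/3 = 2 distinct residues mod 6.
Start 79 is inspector 1; the inspectors hit are 1, 4.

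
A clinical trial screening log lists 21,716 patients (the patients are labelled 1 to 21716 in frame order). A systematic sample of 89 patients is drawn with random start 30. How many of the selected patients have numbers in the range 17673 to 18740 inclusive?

k = 21716/89 = 244
First selection ≥ 17673: 30 + ⌈(17673−30)/244⌉·244 = 30 + 73×244 = 17842
Last selection ≤ 18740: 30 + ⌊(18740−30)/244⌋·244 = 30 + 76×244 = 18574
Count = 76 − 73 + 1 = 4

4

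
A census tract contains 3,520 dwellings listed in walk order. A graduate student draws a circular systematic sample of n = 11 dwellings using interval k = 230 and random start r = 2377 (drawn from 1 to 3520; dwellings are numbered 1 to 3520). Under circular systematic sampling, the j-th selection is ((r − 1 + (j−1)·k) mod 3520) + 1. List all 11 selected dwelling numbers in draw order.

Selection 1: 2377
Selection 2: 2377 + 230 = 2607
Selection 3: 2607 + 230 = 2837
Selection 4: 2837 + 230 = 3067
Selection 5: 3067 + 230 = 3297
Selection 6: 3297 + 230 = 3527 → 3527 − 3520 = 7
Selection 7: 7 + 230 = 237
Selection 8: 237 + 230 = 467
Selection 9: 467 + 230 = 697
Selection 10: 697 + 230 = 927
Selection 11: 927 + 230 = 1157

2377, 2607, 2837, 3067, 3297, 7, 237, 467, 697, 927, 1157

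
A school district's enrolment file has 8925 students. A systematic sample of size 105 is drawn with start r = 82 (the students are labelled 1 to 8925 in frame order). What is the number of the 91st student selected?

7732

k = 8925/105 = 85
91st selection = r + (91−1)·k = 82 + 90×85 = 82 + 7650 = 7732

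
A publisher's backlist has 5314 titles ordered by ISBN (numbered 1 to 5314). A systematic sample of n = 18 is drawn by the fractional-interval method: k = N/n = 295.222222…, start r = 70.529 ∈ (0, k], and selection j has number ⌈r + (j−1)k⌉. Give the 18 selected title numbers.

71, 366, 661, 957, 1252, 1547, 1842, 2138, 2433, 2728, 3023, 3318, 3614, 3909, 4204, 4499, 4795, 5090

j=1: r + 0k = 70.529 → ⌈·⌉ = 71
j=2: r + 1k = 365.751222… → ⌈·⌉ = 366
j=3: r + 2k = 660.973444… → ⌈·⌉ = 661
j=4: r + 3k = 956.195666… → ⌈·⌉ = 957
j=5: r + 4k = 1251.417888… → ⌈·⌉ = 1252
j=6: r + 5k = 1546.640111… → ⌈·⌉ = 1547
j=7: r + 6k = 1841.862333… → ⌈·⌉ = 1842
j=8: r + 7k = 2137.084555… → ⌈·⌉ = 2138
j=9: r + 8k = 2432.306777… → ⌈·⌉ = 2433
j=10: r + 9k = 2727.529 → ⌈·⌉ = 2728
j=11: r + 10k = 3022.751222… → ⌈·⌉ = 3023
j=12: r + 11k = 3317.973444… → ⌈·⌉ = 3318
j=13: r + 12k = 3613.195666… → ⌈·⌉ = 3614
j=14: r + 13k = 3908.417888… → ⌈·⌉ = 3909
j=15: r + 14k = 4203.640111… → ⌈·⌉ = 4204
j=16: r + 15k = 4498.862333… → ⌈·⌉ = 4499
j=17: r + 16k = 4794.084555… → ⌈·⌉ = 4795
j=18: r + 17k = 5089.306777… → ⌈·⌉ = 5090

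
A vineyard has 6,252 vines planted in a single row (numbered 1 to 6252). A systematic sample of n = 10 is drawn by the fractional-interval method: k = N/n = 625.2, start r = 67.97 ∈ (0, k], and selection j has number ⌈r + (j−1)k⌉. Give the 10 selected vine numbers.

68, 694, 1319, 1944, 2569, 3194, 3820, 4445, 5070, 5695

j=1: r + 0k = 67.97 → ⌈·⌉ = 68
j=2: r + 1k = 693.17 → ⌈·⌉ = 694
j=3: r + 2k = 1318.37 → ⌈·⌉ = 1319
j=4: r + 3k = 1943.57 → ⌈·⌉ = 1944
j=5: r + 4k = 2568.77 → ⌈·⌉ = 2569
j=6: r + 5k = 3193.97 → ⌈·⌉ = 3194
j=7: r + 6k = 3819.17 → ⌈·⌉ = 3820
j=8: r + 7k = 4444.37 → ⌈·⌉ = 4445
j=9: r + 8k = 5069.57 → ⌈·⌉ = 5070
j=10: r + 9k = 5694.77 → ⌈·⌉ = 5695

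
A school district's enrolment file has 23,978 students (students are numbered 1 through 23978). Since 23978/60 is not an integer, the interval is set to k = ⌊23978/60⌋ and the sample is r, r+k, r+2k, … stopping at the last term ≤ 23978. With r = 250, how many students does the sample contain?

60

k = ⌊23978/60⌋ = 399
Achieved size = ⌊(23978 − 250)/399⌋ + 1 = ⌊23728/399⌋ + 1 = 59 + 1 = 60
(last selection: 250 + 59×399 = 23791 ≤ 23978; next would be 24190 > 23978)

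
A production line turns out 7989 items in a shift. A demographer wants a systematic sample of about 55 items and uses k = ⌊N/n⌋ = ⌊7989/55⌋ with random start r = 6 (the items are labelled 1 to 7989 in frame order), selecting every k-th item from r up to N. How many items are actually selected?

k = ⌊7989/55⌋ = 145
Achieved size = ⌊(7989 − 6)/145⌋ + 1 = ⌊7983/145⌋ + 1 = 55 + 1 = 56
(last selection: 6 + 55×145 = 7981 ≤ 7989; next would be 8126 > 7989)

56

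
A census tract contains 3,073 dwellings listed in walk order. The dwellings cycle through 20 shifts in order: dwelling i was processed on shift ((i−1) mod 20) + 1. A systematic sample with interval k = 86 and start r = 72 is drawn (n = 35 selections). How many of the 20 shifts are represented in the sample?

10

Consecutive selections differ by k = 86, so their shift numbers differ by 86 mod 20 = 6.
gcd(86, 20) = 2, so the sample visits 20/2 = 10 distinct residues mod 20.
Start 72 is shift 12; the shifts hit are 2, 4, 6, 8, 10, 12, 14, 16, 18, 20.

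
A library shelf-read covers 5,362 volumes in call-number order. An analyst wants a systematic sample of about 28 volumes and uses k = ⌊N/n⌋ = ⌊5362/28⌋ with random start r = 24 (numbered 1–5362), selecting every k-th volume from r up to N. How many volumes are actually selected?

28

k = ⌊5362/28⌋ = 191
Achieved size = ⌊(5362 − 24)/191⌋ + 1 = ⌊5338/191⌋ + 1 = 27 + 1 = 28
(last selection: 24 + 27×191 = 5181 ≤ 5362; next would be 5372 > 5362)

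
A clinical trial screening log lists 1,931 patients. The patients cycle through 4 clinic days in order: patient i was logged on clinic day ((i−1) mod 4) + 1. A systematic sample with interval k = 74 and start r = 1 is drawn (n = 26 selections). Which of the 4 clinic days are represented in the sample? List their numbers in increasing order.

1, 3

Consecutive selections differ by k = 74, so their clinic day numbers differ by 74 mod 4 = 2.
gcd(74, 4) = 2, so the sample visits 4/2 = 2 distinct residues mod 4.
Start 1 is clinic day 1; the clinic days hit are 1, 3.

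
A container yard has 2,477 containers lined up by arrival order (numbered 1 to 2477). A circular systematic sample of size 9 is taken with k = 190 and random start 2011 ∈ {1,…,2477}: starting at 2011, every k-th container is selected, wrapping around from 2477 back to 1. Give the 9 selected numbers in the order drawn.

Selection 1: 2011
Selection 2: 2011 + 190 = 2201
Selection 3: 2201 + 190 = 2391
Selection 4: 2391 + 190 = 2581 → 2581 − 2477 = 104
Selection 5: 104 + 190 = 294
Selection 6: 294 + 190 = 484
Selection 7: 484 + 190 = 674
Selection 8: 674 + 190 = 864
Selection 9: 864 + 190 = 1054

2011, 2201, 2391, 104, 294, 484, 674, 864, 1054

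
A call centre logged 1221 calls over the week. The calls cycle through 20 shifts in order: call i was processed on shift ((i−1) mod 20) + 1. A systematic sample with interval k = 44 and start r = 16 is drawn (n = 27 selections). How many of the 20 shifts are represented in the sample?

5

Consecutive selections differ by k = 44, so their shift numbers differ by 44 mod 20 = 4.
gcd(44, 20) = 4, so the sample visits 20/4 = 5 distinct residues mod 20.
Start 16 is shift 16; the shifts hit are 4, 8, 12, 16, 20.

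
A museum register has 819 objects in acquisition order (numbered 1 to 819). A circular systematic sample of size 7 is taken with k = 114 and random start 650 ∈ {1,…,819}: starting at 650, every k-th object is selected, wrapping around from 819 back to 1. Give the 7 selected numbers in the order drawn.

Selection 1: 650
Selection 2: 650 + 114 = 764
Selection 3: 764 + 114 = 878 → 878 − 819 = 59
Selection 4: 59 + 114 = 173
Selection 5: 173 + 114 = 287
Selection 6: 287 + 114 = 401
Selection 7: 401 + 114 = 515

650, 764, 59, 173, 287, 401, 515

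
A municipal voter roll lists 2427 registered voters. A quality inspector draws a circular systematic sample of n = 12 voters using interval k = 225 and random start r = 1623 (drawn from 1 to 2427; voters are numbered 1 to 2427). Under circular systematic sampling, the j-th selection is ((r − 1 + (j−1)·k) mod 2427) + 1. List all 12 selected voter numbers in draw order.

Selection 1: 1623
Selection 2: 1623 + 225 = 1848
Selection 3: 1848 + 225 = 2073
Selection 4: 2073 + 225 = 2298
Selection 5: 2298 + 225 = 2523 → 2523 − 2427 = 96
Selection 6: 96 + 225 = 321
Selection 7: 321 + 225 = 546
Selection 8: 546 + 225 = 771
Selection 9: 771 + 225 = 996
Selection 10: 996 + 225 = 1221
Selection 11: 1221 + 225 = 1446
Selection 12: 1446 + 225 = 1671

1623, 1848, 2073, 2298, 96, 321, 546, 771, 996, 1221, 1446, 1671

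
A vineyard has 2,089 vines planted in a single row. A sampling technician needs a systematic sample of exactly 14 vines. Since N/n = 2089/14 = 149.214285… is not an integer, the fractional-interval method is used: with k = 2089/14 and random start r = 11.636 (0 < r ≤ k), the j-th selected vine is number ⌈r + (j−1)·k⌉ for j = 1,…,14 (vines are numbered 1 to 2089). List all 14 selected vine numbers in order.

j=1: r + 0k = 11.636 → ⌈·⌉ = 12
j=2: r + 1k = 160.850285… → ⌈·⌉ = 161
j=3: r + 2k = 310.064571… → ⌈·⌉ = 311
j=4: r + 3k = 459.278857… → ⌈·⌉ = 460
j=5: r + 4k = 608.493142… → ⌈·⌉ = 609
j=6: r + 5k = 757.707428… → ⌈·⌉ = 758
j=7: r + 6k = 906.921714… → ⌈·⌉ = 907
j=8: r + 7k = 1056.136 → ⌈·⌉ = 1057
j=9: r + 8k = 1205.350285… → ⌈·⌉ = 1206
j=10: r + 9k = 1354.564571… → ⌈·⌉ = 1355
j=11: r + 10k = 1503.778857… → ⌈·⌉ = 1504
j=12: r + 11k = 1652.993142… → ⌈·⌉ = 1653
j=13: r + 12k = 1802.207428… → ⌈·⌉ = 1803
j=14: r + 13k = 1951.421714… → ⌈·⌉ = 1952

12, 161, 311, 460, 609, 758, 907, 1057, 1206, 1355, 1504, 1653, 1803, 1952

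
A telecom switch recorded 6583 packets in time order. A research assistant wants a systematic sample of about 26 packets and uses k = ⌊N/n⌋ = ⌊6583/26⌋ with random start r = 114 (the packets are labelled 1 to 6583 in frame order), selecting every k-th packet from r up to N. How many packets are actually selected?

k = ⌊6583/26⌋ = 253
Achieved size = ⌊(6583 − 114)/253⌋ + 1 = ⌊6469/253⌋ + 1 = 25 + 1 = 26
(last selection: 114 + 25×253 = 6439 ≤ 6583; next would be 6692 > 6583)

26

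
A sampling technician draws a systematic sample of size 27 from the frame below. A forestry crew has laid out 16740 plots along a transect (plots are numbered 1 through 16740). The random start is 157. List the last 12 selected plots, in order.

9457, 10077, 10697, 11317, 11937, 12557, 13177, 13797, 14417, 15037, 15657, 16277

k = N/n = 16740/27 = 620
16th selection = 157 + 15×620 = 9457
17th: 9457 + 620 = 10077
18th: 10077 + 620 = 10697
19th: 10697 + 620 = 11317
20th: 11317 + 620 = 11937
21st: 11937 + 620 = 12557
22nd: 12557 + 620 = 13177
23rd: 13177 + 620 = 13797
24th: 13797 + 620 = 14417
25th: 14417 + 620 = 15037
26th: 15037 + 620 = 15657
27th: 15657 + 620 = 16277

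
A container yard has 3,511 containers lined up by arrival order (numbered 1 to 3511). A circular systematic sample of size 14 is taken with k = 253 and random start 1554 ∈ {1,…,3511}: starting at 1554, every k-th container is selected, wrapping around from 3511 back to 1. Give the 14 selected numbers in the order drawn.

1554, 1807, 2060, 2313, 2566, 2819, 3072, 3325, 67, 320, 573, 826, 1079, 1332

Selection 1: 1554
Selection 2: 1554 + 253 = 1807
Selection 3: 1807 + 253 = 2060
Selection 4: 2060 + 253 = 2313
Selection 5: 2313 + 253 = 2566
Selection 6: 2566 + 253 = 2819
Selection 7: 2819 + 253 = 3072
Selection 8: 3072 + 253 = 3325
Selection 9: 3325 + 253 = 3578 → 3578 − 3511 = 67
Selection 10: 67 + 253 = 320
Selection 11: 320 + 253 = 573
Selection 12: 573 + 253 = 826
Selection 13: 826 + 253 = 1079
Selection 14: 1079 + 253 = 1332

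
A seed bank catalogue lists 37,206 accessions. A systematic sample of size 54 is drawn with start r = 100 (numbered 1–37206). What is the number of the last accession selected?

k = 37206/54 = 689
54th selection = r + (54−1)·k = 100 + 53×689 = 100 + 36517 = 36617

36617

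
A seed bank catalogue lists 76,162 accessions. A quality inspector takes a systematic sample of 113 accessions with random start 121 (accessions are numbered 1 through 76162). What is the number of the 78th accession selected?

k = 76162/113 = 674
78th selection = r + (78−1)·k = 121 + 77×674 = 121 + 51898 = 52019

52019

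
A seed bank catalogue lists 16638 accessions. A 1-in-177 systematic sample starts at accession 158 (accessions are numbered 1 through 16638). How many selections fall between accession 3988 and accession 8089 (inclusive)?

k = 177
First selection ≥ 3988: 158 + ⌈(3988−158)/177⌉·177 = 158 + 22×177 = 4052
Last selection ≤ 8089: 158 + ⌊(8089−158)/177⌋·177 = 158 + 44×177 = 7946
Count = 44 − 22 + 1 = 23

23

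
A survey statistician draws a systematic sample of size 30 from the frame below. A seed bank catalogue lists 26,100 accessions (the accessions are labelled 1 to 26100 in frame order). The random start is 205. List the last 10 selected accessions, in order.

17605, 18475, 19345, 20215, 21085, 21955, 22825, 23695, 24565, 25435

k = N/n = 26100/30 = 870
21st selection = 205 + 20×870 = 17605
22nd: 17605 + 870 = 18475
23rd: 18475 + 870 = 19345
24th: 19345 + 870 = 20215
25th: 20215 + 870 = 21085
26th: 21085 + 870 = 21955
27th: 21955 + 870 = 22825
28th: 22825 + 870 = 23695
29th: 23695 + 870 = 24565
30th: 24565 + 870 = 25435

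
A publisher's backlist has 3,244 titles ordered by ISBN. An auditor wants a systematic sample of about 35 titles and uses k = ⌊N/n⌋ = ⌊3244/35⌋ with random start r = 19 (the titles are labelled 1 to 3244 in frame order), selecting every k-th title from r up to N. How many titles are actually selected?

36

k = ⌊3244/35⌋ = 92
Achieved size = ⌊(3244 − 19)/92⌋ + 1 = ⌊3225/92⌋ + 1 = 35 + 1 = 36
(last selection: 19 + 35×92 = 3239 ≤ 3244; next would be 3331 > 3244)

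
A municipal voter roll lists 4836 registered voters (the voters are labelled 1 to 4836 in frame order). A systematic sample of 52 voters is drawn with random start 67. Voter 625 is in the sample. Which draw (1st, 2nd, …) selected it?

7

k = 4836/52 = 93
position = (625 − 67)/93 + 1 = 558/93 + 1 = 6 + 1 = 7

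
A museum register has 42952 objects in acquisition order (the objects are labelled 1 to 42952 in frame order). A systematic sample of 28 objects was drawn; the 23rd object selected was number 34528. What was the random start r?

k = 42952/28 = 1534
r = 34528 − (23−1)×1534 = 34528 − 33748 = 780

780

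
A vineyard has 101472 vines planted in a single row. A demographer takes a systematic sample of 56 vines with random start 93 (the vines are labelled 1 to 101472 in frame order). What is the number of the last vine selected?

99753

k = 101472/56 = 1812
56th selection = r + (56−1)·k = 93 + 55×1812 = 93 + 99660 = 99753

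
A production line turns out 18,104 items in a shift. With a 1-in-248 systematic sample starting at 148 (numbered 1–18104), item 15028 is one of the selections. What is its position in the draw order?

k = 248
position = (15028 − 148)/248 + 1 = 14880/248 + 1 = 60 + 1 = 61

61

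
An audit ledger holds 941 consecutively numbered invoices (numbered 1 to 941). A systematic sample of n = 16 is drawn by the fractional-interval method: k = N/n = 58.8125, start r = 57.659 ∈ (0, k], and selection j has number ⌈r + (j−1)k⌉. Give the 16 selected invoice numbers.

j=1: r + 0k = 57.659 → ⌈·⌉ = 58
j=2: r + 1k = 116.4715 → ⌈·⌉ = 117
j=3: r + 2k = 175.284 → ⌈·⌉ = 176
j=4: r + 3k = 234.0965 → ⌈·⌉ = 235
j=5: r + 4k = 292.909 → ⌈·⌉ = 293
j=6: r + 5k = 351.7215 → ⌈·⌉ = 352
j=7: r + 6k = 410.534 → ⌈·⌉ = 411
j=8: r + 7k = 469.3465 → ⌈·⌉ = 470
j=9: r + 8k = 528.159 → ⌈·⌉ = 529
j=10: r + 9k = 586.9715 → ⌈·⌉ = 587
j=11: r + 10k = 645.784 → ⌈·⌉ = 646
j=12: r + 11k = 704.5965 → ⌈·⌉ = 705
j=13: r + 12k = 763.409 → ⌈·⌉ = 764
j=14: r + 13k = 822.2215 → ⌈·⌉ = 823
j=15: r + 14k = 881.034 → ⌈·⌉ = 882
j=16: r + 15k = 939.8465 → ⌈·⌉ = 940

58, 117, 176, 235, 293, 352, 411, 470, 529, 587, 646, 705, 764, 823, 882, 940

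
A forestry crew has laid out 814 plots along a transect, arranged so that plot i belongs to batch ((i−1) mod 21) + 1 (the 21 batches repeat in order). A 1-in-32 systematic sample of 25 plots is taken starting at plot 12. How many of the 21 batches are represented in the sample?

21

Consecutive selections differ by k = 32, so their batch numbers differ by 32 mod 21 = 11.
gcd(32, 21) = 1, so the sample visits 21/1 = 21 distinct residues mod 21.
Start 12 is batch 12; the batches hit are 1, 2, 3, 4, 5, 6, 7, 8, 9, 10, 11, 12, 13, 14, 15, 16, 17, 18, 19, 20, 21.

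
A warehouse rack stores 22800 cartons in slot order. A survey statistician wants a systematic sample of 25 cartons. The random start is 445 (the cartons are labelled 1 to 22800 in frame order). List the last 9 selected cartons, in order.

15037, 15949, 16861, 17773, 18685, 19597, 20509, 21421, 22333

k = N/n = 22800/25 = 912
17th selection = 445 + 16×912 = 15037
18th: 15037 + 912 = 15949
19th: 15949 + 912 = 16861
20th: 16861 + 912 = 17773
21st: 17773 + 912 = 18685
22nd: 18685 + 912 = 19597
23rd: 19597 + 912 = 20509
24th: 20509 + 912 = 21421
25th: 21421 + 912 = 22333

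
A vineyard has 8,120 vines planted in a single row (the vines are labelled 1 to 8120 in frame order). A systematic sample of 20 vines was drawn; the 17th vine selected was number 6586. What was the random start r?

90

k = 8120/20 = 406
r = 6586 − (17−1)×406 = 6586 − 6496 = 90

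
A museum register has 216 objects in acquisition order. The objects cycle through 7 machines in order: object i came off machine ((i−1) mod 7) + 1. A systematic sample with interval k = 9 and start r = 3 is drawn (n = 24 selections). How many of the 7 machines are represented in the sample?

7

Consecutive selections differ by k = 9, so their machine numbers differ by 9 mod 7 = 2.
gcd(9, 7) = 1, so the sample visits 7/1 = 7 distinct residues mod 7.
Start 3 is machine 3; the machines hit are 1, 2, 3, 4, 5, 6, 7.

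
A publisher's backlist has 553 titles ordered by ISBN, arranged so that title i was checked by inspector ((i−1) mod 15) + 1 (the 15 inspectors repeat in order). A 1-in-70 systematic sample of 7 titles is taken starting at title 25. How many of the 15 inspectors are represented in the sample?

Consecutive selections differ by k = 70, so their inspector numbers differ by 70 mod 15 = 10.
gcd(70, 15) = 5, so the sample visits 15/5 = 3 distinct residues mod 15.
Start 25 is inspector 10; the inspectors hit are 5, 10, 15.

3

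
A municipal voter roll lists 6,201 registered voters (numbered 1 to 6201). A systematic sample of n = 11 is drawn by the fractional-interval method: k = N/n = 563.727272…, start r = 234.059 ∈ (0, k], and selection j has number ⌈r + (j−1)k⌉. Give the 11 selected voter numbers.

j=1: r + 0k = 234.059 → ⌈·⌉ = 235
j=2: r + 1k = 797.786272… → ⌈·⌉ = 798
j=3: r + 2k = 1361.513545… → ⌈·⌉ = 1362
j=4: r + 3k = 1925.240818… → ⌈·⌉ = 1926
j=5: r + 4k = 2488.968090… → ⌈·⌉ = 2489
j=6: r + 5k = 3052.695363… → ⌈·⌉ = 3053
j=7: r + 6k = 3616.422636… → ⌈·⌉ = 3617
j=8: r + 7k = 4180.149909… → ⌈·⌉ = 4181
j=9: r + 8k = 4743.877181… → ⌈·⌉ = 4744
j=10: r + 9k = 5307.604454… → ⌈·⌉ = 5308
j=11: r + 10k = 5871.331727… → ⌈·⌉ = 5872

235, 798, 1362, 1926, 2489, 3053, 3617, 4181, 4744, 5308, 5872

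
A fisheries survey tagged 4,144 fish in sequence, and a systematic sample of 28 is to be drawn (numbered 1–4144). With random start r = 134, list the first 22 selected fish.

k = N/n = 4144/28 = 148
fish 1: 134
fish 2: 134 + 148 = 282
fish 3: 282 + 148 = 430
fish 4: 430 + 148 = 578
fish 5: 578 + 148 = 726
fish 6: 726 + 148 = 874
fish 7: 874 + 148 = 1022
fish 8: 1022 + 148 = 1170
fish 9: 1170 + 148 = 1318
fish 10: 1318 + 148 = 1466
fish 11: 1466 + 148 = 1614
fish 12: 1614 + 148 = 1762
fish 13: 1762 + 148 = 1910
fish 14: 1910 + 148 = 2058
fish 15: 2058 + 148 = 2206
fish 16: 2206 + 148 = 2354
fish 17: 2354 + 148 = 2502
fish 18: 2502 + 148 = 2650
fish 19: 2650 + 148 = 2798
fish 20: 2798 + 148 = 2946
fish 21: 2946 + 148 = 3094
fish 22: 3094 + 148 = 3242

134, 282, 430, 578, 726, 874, 1022, 1170, 1318, 1466, 1614, 1762, 1910, 2058, 2206, 2354, 2502, 2650, 2798, 2946, 3094, 3242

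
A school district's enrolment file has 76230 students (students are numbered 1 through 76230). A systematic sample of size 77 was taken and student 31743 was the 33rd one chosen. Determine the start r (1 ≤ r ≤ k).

k = 76230/77 = 990
r = 31743 − (33−1)×990 = 31743 − 31680 = 63

63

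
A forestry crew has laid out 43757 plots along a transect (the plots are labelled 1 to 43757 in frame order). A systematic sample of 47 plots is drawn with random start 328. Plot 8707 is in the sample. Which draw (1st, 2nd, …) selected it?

k = 43757/47 = 931
position = (8707 − 328)/931 + 1 = 8379/931 + 1 = 9 + 1 = 10

10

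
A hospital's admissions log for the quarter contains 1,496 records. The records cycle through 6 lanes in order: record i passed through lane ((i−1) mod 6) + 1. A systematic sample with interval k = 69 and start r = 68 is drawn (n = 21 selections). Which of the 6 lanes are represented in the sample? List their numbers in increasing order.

2, 5

Consecutive selections differ by k = 69, so their lane numbers differ by 69 mod 6 = 3.
gcd(69, 6) = 3, so the sample visits 6/3 = 2 distinct residues mod 6.
Start 68 is lane 2; the lanes hit are 2, 5.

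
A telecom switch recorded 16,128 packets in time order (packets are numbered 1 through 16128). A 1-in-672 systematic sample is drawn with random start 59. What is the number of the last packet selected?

15515

k = 672
24th selection = r + (24−1)·k = 59 + 23×672 = 59 + 15456 = 15515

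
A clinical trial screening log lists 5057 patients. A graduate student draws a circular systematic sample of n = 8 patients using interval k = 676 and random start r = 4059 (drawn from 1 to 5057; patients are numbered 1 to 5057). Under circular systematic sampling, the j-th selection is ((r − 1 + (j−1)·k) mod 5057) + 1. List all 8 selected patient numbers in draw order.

Selection 1: 4059
Selection 2: 4059 + 676 = 4735
Selection 3: 4735 + 676 = 5411 → 5411 − 5057 = 354
Selection 4: 354 + 676 = 1030
Selection 5: 1030 + 676 = 1706
Selection 6: 1706 + 676 = 2382
Selection 7: 2382 + 676 = 3058
Selection 8: 3058 + 676 = 3734

4059, 4735, 354, 1030, 1706, 2382, 3058, 3734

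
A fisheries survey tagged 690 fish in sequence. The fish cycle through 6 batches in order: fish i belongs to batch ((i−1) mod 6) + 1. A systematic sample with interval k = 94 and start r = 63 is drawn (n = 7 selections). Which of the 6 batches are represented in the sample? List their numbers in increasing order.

Consecutive selections differ by k = 94, so their batch numbers differ by 94 mod 6 = 4.
gcd(94, 6) = 2, so the sample visits 6/2 = 3 distinct residues mod 6.
Start 63 is batch 3; the batches hit are 1, 3, 5.

1, 3, 5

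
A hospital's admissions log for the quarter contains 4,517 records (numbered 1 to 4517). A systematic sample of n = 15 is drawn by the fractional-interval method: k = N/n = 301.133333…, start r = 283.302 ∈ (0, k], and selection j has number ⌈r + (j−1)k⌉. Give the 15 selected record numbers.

j=1: r + 0k = 283.302 → ⌈·⌉ = 284
j=2: r + 1k = 584.435333… → ⌈·⌉ = 585
j=3: r + 2k = 885.568666… → ⌈·⌉ = 886
j=4: r + 3k = 1186.702 → ⌈·⌉ = 1187
j=5: r + 4k = 1487.835333… → ⌈·⌉ = 1488
j=6: r + 5k = 1788.968666… → ⌈·⌉ = 1789
j=7: r + 6k = 2090.102 → ⌈·⌉ = 2091
j=8: r + 7k = 2391.235333… → ⌈·⌉ = 2392
j=9: r + 8k = 2692.368666… → ⌈·⌉ = 2693
j=10: r + 9k = 2993.502 → ⌈·⌉ = 2994
j=11: r + 10k = 3294.635333… → ⌈·⌉ = 3295
j=12: r + 11k = 3595.768666… → ⌈·⌉ = 3596
j=13: r + 12k = 3896.902 → ⌈·⌉ = 3897
j=14: r + 13k = 4198.035333… → ⌈·⌉ = 4199
j=15: r + 14k = 4499.168666… → ⌈·⌉ = 4500

284, 585, 886, 1187, 1488, 1789, 2091, 2392, 2693, 2994, 3295, 3596, 3897, 4199, 4500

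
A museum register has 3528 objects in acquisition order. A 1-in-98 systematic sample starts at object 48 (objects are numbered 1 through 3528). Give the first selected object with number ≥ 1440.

k = 98
Steps past start: ⌈(1440 − 48)/98⌉ = ⌈1392/98⌉ = 15
Selected object: 48 + 15×98 = 1518

1518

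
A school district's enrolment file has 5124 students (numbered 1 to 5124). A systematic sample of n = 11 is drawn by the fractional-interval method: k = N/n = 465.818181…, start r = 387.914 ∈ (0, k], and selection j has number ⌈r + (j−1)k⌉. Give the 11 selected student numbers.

388, 854, 1320, 1786, 2252, 2718, 3183, 3649, 4115, 4581, 5047

j=1: r + 0k = 387.914 → ⌈·⌉ = 388
j=2: r + 1k = 853.732181… → ⌈·⌉ = 854
j=3: r + 2k = 1319.550363… → ⌈·⌉ = 1320
j=4: r + 3k = 1785.368545… → ⌈·⌉ = 1786
j=5: r + 4k = 2251.186727… → ⌈·⌉ = 2252
j=6: r + 5k = 2717.004909… → ⌈·⌉ = 2718
j=7: r + 6k = 3182.823090… → ⌈·⌉ = 3183
j=8: r + 7k = 3648.641272… → ⌈·⌉ = 3649
j=9: r + 8k = 4114.459454… → ⌈·⌉ = 4115
j=10: r + 9k = 4580.277636… → ⌈·⌉ = 4581
j=11: r + 10k = 5046.095818… → ⌈·⌉ = 5047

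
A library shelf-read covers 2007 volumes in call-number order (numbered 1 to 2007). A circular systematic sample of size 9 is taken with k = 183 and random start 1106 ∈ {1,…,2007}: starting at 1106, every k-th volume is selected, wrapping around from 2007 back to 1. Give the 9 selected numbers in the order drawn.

1106, 1289, 1472, 1655, 1838, 14, 197, 380, 563

Selection 1: 1106
Selection 2: 1106 + 183 = 1289
Selection 3: 1289 + 183 = 1472
Selection 4: 1472 + 183 = 1655
Selection 5: 1655 + 183 = 1838
Selection 6: 1838 + 183 = 2021 → 2021 − 2007 = 14
Selection 7: 14 + 183 = 197
Selection 8: 197 + 183 = 380
Selection 9: 380 + 183 = 563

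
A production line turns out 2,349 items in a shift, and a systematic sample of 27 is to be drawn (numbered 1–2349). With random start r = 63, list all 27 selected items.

k = N/n = 2349/27 = 87
item 1: 63
item 2: 63 + 87 = 150
item 3: 150 + 87 = 237
item 4: 237 + 87 = 324
item 5: 324 + 87 = 411
item 6: 411 + 87 = 498
item 7: 498 + 87 = 585
item 8: 585 + 87 = 672
item 9: 672 + 87 = 759
item 10: 759 + 87 = 846
item 11: 846 + 87 = 933
item 12: 933 + 87 = 1020
item 13: 1020 + 87 = 1107
item 14: 1107 + 87 = 1194
item 15: 1194 + 87 = 1281
item 16: 1281 + 87 = 1368
item 17: 1368 + 87 = 1455
item 18: 1455 + 87 = 1542
item 19: 1542 + 87 = 1629
item 20: 1629 + 87 = 1716
item 21: 1716 + 87 = 1803
item 22: 1803 + 87 = 1890
item 23: 1890 + 87 = 1977
item 24: 1977 + 87 = 2064
item 25: 2064 + 87 = 2151
item 26: 2151 + 87 = 2238
item 27: 2238 + 87 = 2325

63, 150, 237, 324, 411, 498, 585, 672, 759, 846, 933, 1020, 1107, 1194, 1281, 1368, 1455, 1542, 1629, 1716, 1803, 1890, 1977, 2064, 2151, 2238, 2325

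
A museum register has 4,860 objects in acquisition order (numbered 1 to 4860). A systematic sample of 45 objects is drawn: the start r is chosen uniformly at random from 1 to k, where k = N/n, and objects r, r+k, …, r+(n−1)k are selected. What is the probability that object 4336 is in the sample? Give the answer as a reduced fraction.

k = 4860/45 = 108.
Object 4336 is selected iff r ≡ 4336 (mod 108); exactly one such r in {1,…,108}.
Inclusion probability = 1/108.

1/108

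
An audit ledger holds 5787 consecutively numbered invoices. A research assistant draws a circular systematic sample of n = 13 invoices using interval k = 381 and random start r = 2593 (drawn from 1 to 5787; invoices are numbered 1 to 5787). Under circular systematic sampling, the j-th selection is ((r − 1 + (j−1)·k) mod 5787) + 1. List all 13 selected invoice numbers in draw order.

2593, 2974, 3355, 3736, 4117, 4498, 4879, 5260, 5641, 235, 616, 997, 1378

Selection 1: 2593
Selection 2: 2593 + 381 = 2974
Selection 3: 2974 + 381 = 3355
Selection 4: 3355 + 381 = 3736
Selection 5: 3736 + 381 = 4117
Selection 6: 4117 + 381 = 4498
Selection 7: 4498 + 381 = 4879
Selection 8: 4879 + 381 = 5260
Selection 9: 5260 + 381 = 5641
Selection 10: 5641 + 381 = 6022 → 6022 − 5787 = 235
Selection 11: 235 + 381 = 616
Selection 12: 616 + 381 = 997
Selection 13: 997 + 381 = 1378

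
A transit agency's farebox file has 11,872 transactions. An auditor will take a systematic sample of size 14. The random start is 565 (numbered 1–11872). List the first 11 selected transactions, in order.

k = N/n = 11872/14 = 848
transaction 1: 565
transaction 2: 565 + 848 = 1413
transaction 3: 1413 + 848 = 2261
transaction 4: 2261 + 848 = 3109
transaction 5: 3109 + 848 = 3957
transaction 6: 3957 + 848 = 4805
transaction 7: 4805 + 848 = 5653
transaction 8: 5653 + 848 = 6501
transaction 9: 6501 + 848 = 7349
transaction 10: 7349 + 848 = 8197
transaction 11: 8197 + 848 = 9045

565, 1413, 2261, 3109, 3957, 4805, 5653, 6501, 7349, 8197, 9045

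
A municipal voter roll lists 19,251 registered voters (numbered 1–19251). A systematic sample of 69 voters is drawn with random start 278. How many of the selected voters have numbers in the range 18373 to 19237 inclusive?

k = 19251/69 = 279
First selection ≥ 18373: 278 + ⌈(18373−278)/279⌉·279 = 278 + 65×279 = 18413
Last selection ≤ 19237: 278 + ⌊(19237−278)/279⌋·279 = 278 + 67×279 = 18971
Count = 67 − 65 + 1 = 3

3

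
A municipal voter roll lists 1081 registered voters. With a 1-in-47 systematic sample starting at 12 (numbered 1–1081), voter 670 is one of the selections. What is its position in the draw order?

k = 47
position = (670 − 12)/47 + 1 = 658/47 + 1 = 14 + 1 = 15

15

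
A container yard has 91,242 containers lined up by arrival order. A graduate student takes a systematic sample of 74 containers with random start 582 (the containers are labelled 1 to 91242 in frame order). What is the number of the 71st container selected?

86892

k = 91242/74 = 1233
71st selection = r + (71−1)·k = 582 + 70×1233 = 582 + 86310 = 86892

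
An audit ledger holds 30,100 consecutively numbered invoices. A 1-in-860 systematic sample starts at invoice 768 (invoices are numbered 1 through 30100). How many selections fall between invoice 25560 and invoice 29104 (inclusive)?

4

k = 860
First selection ≥ 25560: 768 + ⌈(25560−768)/860⌉·860 = 768 + 29×860 = 25708
Last selection ≤ 29104: 768 + ⌊(29104−768)/860⌋·860 = 768 + 32×860 = 28288
Count = 32 − 29 + 1 = 4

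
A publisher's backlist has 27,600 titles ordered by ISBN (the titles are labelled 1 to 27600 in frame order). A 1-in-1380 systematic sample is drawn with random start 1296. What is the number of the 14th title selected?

19236

k = 1380
14th selection = r + (14−1)·k = 1296 + 13×1380 = 1296 + 17940 = 19236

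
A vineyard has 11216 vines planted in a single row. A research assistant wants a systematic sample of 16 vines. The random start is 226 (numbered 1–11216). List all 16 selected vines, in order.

226, 927, 1628, 2329, 3030, 3731, 4432, 5133, 5834, 6535, 7236, 7937, 8638, 9339, 10040, 10741

k = N/n = 11216/16 = 701
vine 1: 226
vine 2: 226 + 701 = 927
vine 3: 927 + 701 = 1628
vine 4: 1628 + 701 = 2329
vine 5: 2329 + 701 = 3030
vine 6: 3030 + 701 = 3731
vine 7: 3731 + 701 = 4432
vine 8: 4432 + 701 = 5133
vine 9: 5133 + 701 = 5834
vine 10: 5834 + 701 = 6535
vine 11: 6535 + 701 = 7236
vine 12: 7236 + 701 = 7937
vine 13: 7937 + 701 = 8638
vine 14: 8638 + 701 = 9339
vine 15: 9339 + 701 = 10040
vine 16: 10040 + 701 = 10741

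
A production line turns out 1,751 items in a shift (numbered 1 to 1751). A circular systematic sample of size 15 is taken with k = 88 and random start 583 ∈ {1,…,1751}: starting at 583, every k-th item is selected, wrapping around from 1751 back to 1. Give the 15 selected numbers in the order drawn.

583, 671, 759, 847, 935, 1023, 1111, 1199, 1287, 1375, 1463, 1551, 1639, 1727, 64

Selection 1: 583
Selection 2: 583 + 88 = 671
Selection 3: 671 + 88 = 759
Selection 4: 759 + 88 = 847
Selection 5: 847 + 88 = 935
Selection 6: 935 + 88 = 1023
Selection 7: 1023 + 88 = 1111
Selection 8: 1111 + 88 = 1199
Selection 9: 1199 + 88 = 1287
Selection 10: 1287 + 88 = 1375
Selection 11: 1375 + 88 = 1463
Selection 12: 1463 + 88 = 1551
Selection 13: 1551 + 88 = 1639
Selection 14: 1639 + 88 = 1727
Selection 15: 1727 + 88 = 1815 → 1815 − 1751 = 64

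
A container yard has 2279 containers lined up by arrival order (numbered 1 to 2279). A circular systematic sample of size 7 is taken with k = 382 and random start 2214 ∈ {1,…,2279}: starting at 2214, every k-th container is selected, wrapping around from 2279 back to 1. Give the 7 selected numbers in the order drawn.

Selection 1: 2214
Selection 2: 2214 + 382 = 2596 → 2596 − 2279 = 317
Selection 3: 317 + 382 = 699
Selection 4: 699 + 382 = 1081
Selection 5: 1081 + 382 = 1463
Selection 6: 1463 + 382 = 1845
Selection 7: 1845 + 382 = 2227

2214, 317, 699, 1081, 1463, 1845, 2227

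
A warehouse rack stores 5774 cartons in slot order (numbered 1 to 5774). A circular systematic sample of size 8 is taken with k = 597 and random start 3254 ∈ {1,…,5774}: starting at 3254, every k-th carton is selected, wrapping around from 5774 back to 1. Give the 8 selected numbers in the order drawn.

Selection 1: 3254
Selection 2: 3254 + 597 = 3851
Selection 3: 3851 + 597 = 4448
Selection 4: 4448 + 597 = 5045
Selection 5: 5045 + 597 = 5642
Selection 6: 5642 + 597 = 6239 → 6239 − 5774 = 465
Selection 7: 465 + 597 = 1062
Selection 8: 1062 + 597 = 1659

3254, 3851, 4448, 5045, 5642, 465, 1062, 1659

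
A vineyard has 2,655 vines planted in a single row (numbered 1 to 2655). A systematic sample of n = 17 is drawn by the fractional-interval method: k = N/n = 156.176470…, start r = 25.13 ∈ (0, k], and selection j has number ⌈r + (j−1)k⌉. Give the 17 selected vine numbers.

j=1: r + 0k = 25.13 → ⌈·⌉ = 26
j=2: r + 1k = 181.306470… → ⌈·⌉ = 182
j=3: r + 2k = 337.482941… → ⌈·⌉ = 338
j=4: r + 3k = 493.659411… → ⌈·⌉ = 494
j=5: r + 4k = 649.835882… → ⌈·⌉ = 650
j=6: r + 5k = 806.012352… → ⌈·⌉ = 807
j=7: r + 6k = 962.188823… → ⌈·⌉ = 963
j=8: r + 7k = 1118.365294… → ⌈·⌉ = 1119
j=9: r + 8k = 1274.541764… → ⌈·⌉ = 1275
j=10: r + 9k = 1430.718235… → ⌈·⌉ = 1431
j=11: r + 10k = 1586.894705… → ⌈·⌉ = 1587
j=12: r + 11k = 1743.071176… → ⌈·⌉ = 1744
j=13: r + 12k = 1899.247647… → ⌈·⌉ = 1900
j=14: r + 13k = 2055.424117… → ⌈·⌉ = 2056
j=15: r + 14k = 2211.600588… → ⌈·⌉ = 2212
j=16: r + 15k = 2367.777058… → ⌈·⌉ = 2368
j=17: r + 16k = 2523.953529… → ⌈·⌉ = 2524

26, 182, 338, 494, 650, 807, 963, 1119, 1275, 1431, 1587, 1744, 1900, 2056, 2212, 2368, 2524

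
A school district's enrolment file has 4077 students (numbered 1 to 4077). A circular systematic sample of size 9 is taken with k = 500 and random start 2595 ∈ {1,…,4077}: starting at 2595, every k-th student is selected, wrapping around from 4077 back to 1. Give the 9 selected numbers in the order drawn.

2595, 3095, 3595, 18, 518, 1018, 1518, 2018, 2518

Selection 1: 2595
Selection 2: 2595 + 500 = 3095
Selection 3: 3095 + 500 = 3595
Selection 4: 3595 + 500 = 4095 → 4095 − 4077 = 18
Selection 5: 18 + 500 = 518
Selection 6: 518 + 500 = 1018
Selection 7: 1018 + 500 = 1518
Selection 8: 1518 + 500 = 2018
Selection 9: 2018 + 500 = 2518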